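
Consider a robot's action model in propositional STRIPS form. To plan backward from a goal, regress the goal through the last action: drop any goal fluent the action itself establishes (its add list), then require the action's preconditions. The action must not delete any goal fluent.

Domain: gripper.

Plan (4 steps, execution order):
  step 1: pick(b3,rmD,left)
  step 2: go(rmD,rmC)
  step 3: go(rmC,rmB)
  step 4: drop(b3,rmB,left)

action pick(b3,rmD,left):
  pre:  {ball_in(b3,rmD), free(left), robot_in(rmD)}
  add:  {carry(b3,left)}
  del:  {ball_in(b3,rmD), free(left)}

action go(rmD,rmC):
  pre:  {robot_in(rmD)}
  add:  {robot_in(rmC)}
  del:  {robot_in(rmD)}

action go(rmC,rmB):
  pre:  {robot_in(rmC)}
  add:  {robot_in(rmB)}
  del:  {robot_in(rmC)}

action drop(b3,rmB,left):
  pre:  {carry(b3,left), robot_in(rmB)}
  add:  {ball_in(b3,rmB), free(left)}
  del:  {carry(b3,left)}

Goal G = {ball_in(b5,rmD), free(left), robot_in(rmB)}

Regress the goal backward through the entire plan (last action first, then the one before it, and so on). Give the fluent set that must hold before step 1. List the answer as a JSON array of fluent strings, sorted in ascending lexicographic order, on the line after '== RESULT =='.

Work backward from the goal:
  through step 4 (drop(b3,rmB,left)): drop {free(left)}, keep {ball_in(b5,rmD), robot_in(rmB)}, require {carry(b3,left), robot_in(rmB)}
    → {ball_in(b5,rmD), carry(b3,left), robot_in(rmB)}
  through step 3 (go(rmC,rmB)): drop {robot_in(rmB)}, keep {ball_in(b5,rmD), carry(b3,left)}, require {robot_in(rmC)}
    → {ball_in(b5,rmD), carry(b3,left), robot_in(rmC)}
  through step 2 (go(rmD,rmC)): drop {robot_in(rmC)}, keep {ball_in(b5,rmD), carry(b3,left)}, require {robot_in(rmD)}
    → {ball_in(b5,rmD), carry(b3,left), robot_in(rmD)}
  through step 1 (pick(b3,rmD,left)): drop {carry(b3,left)}, keep {ball_in(b5,rmD), robot_in(rmD)}, require {ball_in(b3,rmD), free(left), robot_in(rmD)}
    → {ball_in(b3,rmD), ball_in(b5,rmD), free(left), robot_in(rmD)}

== RESULT ==
["ball_in(b3,rmD)", "ball_in(b5,rmD)", "free(left)", "robot_in(rmD)"]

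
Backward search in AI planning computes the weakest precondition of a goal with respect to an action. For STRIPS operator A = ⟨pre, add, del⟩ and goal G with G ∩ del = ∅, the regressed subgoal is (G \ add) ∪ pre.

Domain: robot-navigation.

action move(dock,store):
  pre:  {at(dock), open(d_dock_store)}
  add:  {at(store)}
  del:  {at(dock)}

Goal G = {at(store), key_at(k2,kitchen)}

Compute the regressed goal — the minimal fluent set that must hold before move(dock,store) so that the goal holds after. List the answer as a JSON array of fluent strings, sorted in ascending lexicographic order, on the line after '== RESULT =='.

Regress:
  G ∩ del = {}  (empty — regression defined)
  G \ add = {at(store), key_at(k2,kitchen)} \ {at(store)} = {key_at(k2,kitchen)}
  ∪ pre   = {key_at(k2,kitchen)} ∪ {at(dock), open(d_dock_store)}
          = {at(dock), key_at(k2,kitchen), open(d_dock_store)}

== RESULT ==
["at(dock)", "key_at(k2,kitchen)", "open(d_dock_store)"]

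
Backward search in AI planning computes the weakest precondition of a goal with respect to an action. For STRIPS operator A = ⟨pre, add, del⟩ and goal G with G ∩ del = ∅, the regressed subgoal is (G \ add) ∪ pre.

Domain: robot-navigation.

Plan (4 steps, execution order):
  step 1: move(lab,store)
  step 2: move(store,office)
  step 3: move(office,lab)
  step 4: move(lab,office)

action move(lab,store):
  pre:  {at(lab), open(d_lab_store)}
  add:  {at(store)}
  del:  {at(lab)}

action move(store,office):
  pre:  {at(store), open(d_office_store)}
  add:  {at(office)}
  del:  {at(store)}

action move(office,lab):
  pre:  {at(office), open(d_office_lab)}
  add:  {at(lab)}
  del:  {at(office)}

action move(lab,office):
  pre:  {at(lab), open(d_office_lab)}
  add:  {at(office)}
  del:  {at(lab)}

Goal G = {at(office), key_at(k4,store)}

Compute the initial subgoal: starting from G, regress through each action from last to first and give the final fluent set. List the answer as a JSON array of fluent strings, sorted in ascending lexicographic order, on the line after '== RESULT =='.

Regress step by step:
  through step 4 (move(lab,office)): drop {at(office)}, keep {key_at(k4,store)}, require {at(lab), open(d_office_lab)}
    → {at(lab), key_at(k4,store), open(d_office_lab)}
  through step 3 (move(office,lab)): drop {at(lab)}, keep {key_at(k4,store), open(d_office_lab)}, require {at(office), open(d_office_lab)}
    → {at(office), key_at(k4,store), open(d_office_lab)}
  through step 2 (move(store,office)): drop {at(office)}, keep {key_at(k4,store), open(d_office_lab)}, require {at(store), open(d_office_store)}
    → {at(store), key_at(k4,store), open(d_office_lab), open(d_office_store)}
  through step 1 (move(lab,store)): drop {at(store)}, keep {key_at(k4,store), open(d_office_lab), open(d_office_store)}, require {at(lab), open(d_lab_store)}
    → {at(lab), key_at(k4,store), open(d_lab_store), open(d_office_lab), open(d_office_store)}

== RESULT ==
["at(lab)", "key_at(k4,store)", "open(d_lab_store)", "open(d_office_lab)", "open(d_office_store)"]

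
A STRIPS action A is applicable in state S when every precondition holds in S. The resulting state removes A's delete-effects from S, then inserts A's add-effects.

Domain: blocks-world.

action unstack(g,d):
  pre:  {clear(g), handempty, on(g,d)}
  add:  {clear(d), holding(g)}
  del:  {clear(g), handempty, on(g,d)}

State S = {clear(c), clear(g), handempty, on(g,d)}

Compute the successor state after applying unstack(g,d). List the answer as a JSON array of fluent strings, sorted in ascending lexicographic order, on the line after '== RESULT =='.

Compute (S \ del) ∪ add:
  pre ⊆ S: {clear(g), handempty, on(g,d)} ⊆ S  — applicable
  S \ del = {clear(c)}
  ∪ add   = {clear(c), clear(d), holding(g)}

== RESULT ==
["clear(c)", "clear(d)", "holding(g)"]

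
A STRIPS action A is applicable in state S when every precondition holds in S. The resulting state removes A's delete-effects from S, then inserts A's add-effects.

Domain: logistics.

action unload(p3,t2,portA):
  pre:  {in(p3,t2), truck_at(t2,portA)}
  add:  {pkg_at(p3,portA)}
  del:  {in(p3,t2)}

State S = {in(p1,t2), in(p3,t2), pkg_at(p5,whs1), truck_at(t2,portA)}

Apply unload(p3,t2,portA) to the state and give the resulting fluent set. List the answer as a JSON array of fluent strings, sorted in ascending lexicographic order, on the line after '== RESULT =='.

Progress:
  pre ⊆ S: {in(p3,t2), truck_at(t2,portA)} ⊆ S  — applicable
  S \ del = {in(p1,t2), pkg_at(p5,whs1), truck_at(t2,portA)}
  ∪ add   = {in(p1,t2), pkg_at(p3,portA), pkg_at(p5,whs1), truck_at(t2,portA)}

== RESULT ==
["in(p1,t2)", "pkg_at(p3,portA)", "pkg_at(p5,whs1)", "truck_at(t2,portA)"]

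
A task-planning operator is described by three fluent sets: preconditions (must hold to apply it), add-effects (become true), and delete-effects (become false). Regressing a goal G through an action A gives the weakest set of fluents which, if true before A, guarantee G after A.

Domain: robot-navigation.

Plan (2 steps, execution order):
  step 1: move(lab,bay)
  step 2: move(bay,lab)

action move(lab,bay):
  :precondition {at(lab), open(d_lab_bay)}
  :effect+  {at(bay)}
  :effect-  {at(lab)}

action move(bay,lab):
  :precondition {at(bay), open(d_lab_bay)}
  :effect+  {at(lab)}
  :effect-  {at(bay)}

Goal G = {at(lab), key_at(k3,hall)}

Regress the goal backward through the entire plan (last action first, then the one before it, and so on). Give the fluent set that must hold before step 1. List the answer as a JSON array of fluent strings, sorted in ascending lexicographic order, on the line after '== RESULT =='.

Work backward from the goal:
  through step 2 (move(bay,lab)): drop {at(lab)}, keep {key_at(k3,hall)}, require {at(bay), open(d_lab_bay)}
    → {at(bay), key_at(k3,hall), open(d_lab_bay)}
  through step 1 (move(lab,bay)): drop {at(bay)}, keep {key_at(k3,hall), open(d_lab_bay)}, require {at(lab), open(d_lab_bay)}
    → {at(lab), key_at(k3,hall), open(d_lab_bay)}

== RESULT ==
["at(lab)", "key_at(k3,hall)", "open(d_lab_bay)"]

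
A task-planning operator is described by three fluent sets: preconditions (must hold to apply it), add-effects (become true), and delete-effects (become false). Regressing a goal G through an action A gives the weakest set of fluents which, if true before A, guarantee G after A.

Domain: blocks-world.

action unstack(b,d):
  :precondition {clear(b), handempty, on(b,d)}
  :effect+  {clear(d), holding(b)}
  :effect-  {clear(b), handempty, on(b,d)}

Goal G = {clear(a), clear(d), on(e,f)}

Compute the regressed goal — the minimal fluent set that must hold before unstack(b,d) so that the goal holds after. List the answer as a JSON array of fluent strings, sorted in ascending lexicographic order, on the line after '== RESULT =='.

Compute (G \ add) ∪ pre:
  G ∩ del = {}  (empty — regression defined)
  G \ add = {clear(a), clear(d), on(e,f)} \ {clear(d), holding(b)} = {clear(a), on(e,f)}
  ∪ pre   = {clear(a), on(e,f)} ∪ {clear(b), handempty, on(b,d)}
          = {clear(a), clear(b), handempty, on(b,d), on(e,f)}

== RESULT ==
["clear(a)", "clear(b)", "handempty", "on(b,d)", "on(e,f)"]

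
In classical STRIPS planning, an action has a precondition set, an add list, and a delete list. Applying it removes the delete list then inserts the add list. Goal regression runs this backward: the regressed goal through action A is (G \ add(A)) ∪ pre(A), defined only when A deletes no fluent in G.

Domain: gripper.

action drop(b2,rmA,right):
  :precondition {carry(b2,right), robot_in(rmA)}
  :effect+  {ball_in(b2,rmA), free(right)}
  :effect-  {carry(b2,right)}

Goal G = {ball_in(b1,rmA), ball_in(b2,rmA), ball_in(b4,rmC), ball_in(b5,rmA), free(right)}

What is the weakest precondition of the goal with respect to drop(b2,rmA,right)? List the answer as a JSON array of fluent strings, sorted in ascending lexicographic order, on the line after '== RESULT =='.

Regress:
  G ∩ del = {}  (empty — regression defined)
  G \ add = {ball_in(b1,rmA), ball_in(b2,rmA), ball_in(b4,rmC), ball_in(b5,rmA), free(right)} \ {ball_in(b2,rmA), free(right)} = {ball_in(b1,rmA), ball_in(b4,rmC), ball_in(b5,rmA)}
  ∪ pre   = {ball_in(b1,rmA), ball_in(b4,rmC), ball_in(b5,rmA)} ∪ {carry(b2,right), robot_in(rmA)}
          = {ball_in(b1,rmA), ball_in(b4,rmC), ball_in(b5,rmA), carry(b2,right), robot_in(rmA)}

== RESULT ==
["ball_in(b1,rmA)", "ball_in(b4,rmC)", "ball_in(b5,rmA)", "carry(b2,right)", "robot_in(rmA)"]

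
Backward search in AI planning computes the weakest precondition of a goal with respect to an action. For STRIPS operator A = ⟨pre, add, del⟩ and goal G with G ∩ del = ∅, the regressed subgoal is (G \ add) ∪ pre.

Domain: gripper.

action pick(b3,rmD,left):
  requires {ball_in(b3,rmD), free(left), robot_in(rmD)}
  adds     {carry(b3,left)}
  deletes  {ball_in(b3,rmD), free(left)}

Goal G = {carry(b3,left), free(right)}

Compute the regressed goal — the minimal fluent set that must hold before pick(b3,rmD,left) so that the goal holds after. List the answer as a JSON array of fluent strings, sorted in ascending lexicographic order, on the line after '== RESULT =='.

Regress:
  G ∩ del = {}  (empty — regression defined)
  G \ add = {carry(b3,left), free(right)} \ {carry(b3,left)} = {free(right)}
  ∪ pre   = {free(right)} ∪ {ball_in(b3,rmD), free(left), robot_in(rmD)}
          = {ball_in(b3,rmD), free(left), free(right), robot_in(rmD)}

== RESULT ==
["ball_in(b3,rmD)", "free(left)", "free(right)", "robot_in(rmD)"]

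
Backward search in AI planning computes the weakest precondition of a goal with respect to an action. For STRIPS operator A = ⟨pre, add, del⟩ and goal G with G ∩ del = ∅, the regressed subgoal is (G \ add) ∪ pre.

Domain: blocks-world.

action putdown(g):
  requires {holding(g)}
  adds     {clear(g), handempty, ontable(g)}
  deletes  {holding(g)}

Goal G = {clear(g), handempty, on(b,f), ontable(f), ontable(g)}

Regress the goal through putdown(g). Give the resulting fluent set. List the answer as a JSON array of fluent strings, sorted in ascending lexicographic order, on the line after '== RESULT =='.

Compute (G \ add) ∪ pre:
  G ∩ del = {}  (empty — regression defined)
  G \ add = {clear(g), handempty, on(b,f), ontable(f), ontable(g)} \ {clear(g), handempty, ontable(g)} = {on(b,f), ontable(f)}
  ∪ pre   = {on(b,f), ontable(f)} ∪ {holding(g)}
          = {holding(g), on(b,f), ontable(f)}

== RESULT ==
["holding(g)", "on(b,f)", "ontable(f)"]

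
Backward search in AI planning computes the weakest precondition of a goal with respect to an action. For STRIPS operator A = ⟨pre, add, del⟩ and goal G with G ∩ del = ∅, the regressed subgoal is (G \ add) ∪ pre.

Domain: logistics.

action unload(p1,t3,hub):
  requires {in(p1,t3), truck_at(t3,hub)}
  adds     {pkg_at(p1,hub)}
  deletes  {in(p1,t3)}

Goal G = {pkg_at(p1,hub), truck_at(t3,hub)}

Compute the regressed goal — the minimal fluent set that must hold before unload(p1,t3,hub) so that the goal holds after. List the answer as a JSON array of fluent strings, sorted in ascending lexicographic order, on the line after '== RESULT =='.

Compute (G \ add) ∪ pre:
  G ∩ del = {}  (empty — regression defined)
  G \ add = {pkg_at(p1,hub), truck_at(t3,hub)} \ {pkg_at(p1,hub)} = {truck_at(t3,hub)}
  ∪ pre   = {truck_at(t3,hub)} ∪ {in(p1,t3), truck_at(t3,hub)}
          = {in(p1,t3), truck_at(t3,hub)}

== RESULT ==
["in(p1,t3)", "truck_at(t3,hub)"]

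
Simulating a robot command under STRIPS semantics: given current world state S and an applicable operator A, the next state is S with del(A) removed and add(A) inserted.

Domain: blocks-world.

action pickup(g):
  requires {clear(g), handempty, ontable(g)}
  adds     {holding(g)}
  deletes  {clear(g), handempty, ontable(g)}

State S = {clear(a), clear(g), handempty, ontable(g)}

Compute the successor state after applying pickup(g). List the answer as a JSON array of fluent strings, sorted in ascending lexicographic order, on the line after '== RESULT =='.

Compute (S \ del) ∪ add:
  pre ⊆ S: {clear(g), handempty, ontable(g)} ⊆ S  — applicable
  S \ del = {clear(a)}
  ∪ add   = {clear(a), holding(g)}

== RESULT ==
["clear(a)", "holding(g)"]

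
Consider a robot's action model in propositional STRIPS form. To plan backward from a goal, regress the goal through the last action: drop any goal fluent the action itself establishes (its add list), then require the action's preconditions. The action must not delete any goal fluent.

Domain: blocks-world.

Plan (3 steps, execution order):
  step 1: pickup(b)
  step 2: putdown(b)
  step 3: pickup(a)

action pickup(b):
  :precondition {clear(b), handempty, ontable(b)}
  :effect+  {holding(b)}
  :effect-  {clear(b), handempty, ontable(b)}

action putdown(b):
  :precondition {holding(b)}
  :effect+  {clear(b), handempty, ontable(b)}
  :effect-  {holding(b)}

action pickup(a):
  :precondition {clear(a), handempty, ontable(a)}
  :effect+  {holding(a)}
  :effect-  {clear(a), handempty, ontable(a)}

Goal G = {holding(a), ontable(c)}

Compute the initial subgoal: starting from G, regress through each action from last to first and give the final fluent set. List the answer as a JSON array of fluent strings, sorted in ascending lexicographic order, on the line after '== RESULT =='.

Regress step by step:
  through step 3 (pickup(a)): drop {holding(a)}, keep {ontable(c)}, require {clear(a), handempty, ontable(a)}
    → {clear(a), handempty, ontable(a), ontable(c)}
  through step 2 (putdown(b)): drop {handempty}, keep {clear(a), ontable(a), ontable(c)}, require {holding(b)}
    → {clear(a), holding(b), ontable(a), ontable(c)}
  through step 1 (pickup(b)): drop {holding(b)}, keep {clear(a), ontable(a), ontable(c)}, require {clear(b), handempty, ontable(b)}
    → {clear(a), clear(b), handempty, ontable(a), ontable(b), ontable(c)}

== RESULT ==
["clear(a)", "clear(b)", "handempty", "ontable(a)", "ontable(b)", "ontable(c)"]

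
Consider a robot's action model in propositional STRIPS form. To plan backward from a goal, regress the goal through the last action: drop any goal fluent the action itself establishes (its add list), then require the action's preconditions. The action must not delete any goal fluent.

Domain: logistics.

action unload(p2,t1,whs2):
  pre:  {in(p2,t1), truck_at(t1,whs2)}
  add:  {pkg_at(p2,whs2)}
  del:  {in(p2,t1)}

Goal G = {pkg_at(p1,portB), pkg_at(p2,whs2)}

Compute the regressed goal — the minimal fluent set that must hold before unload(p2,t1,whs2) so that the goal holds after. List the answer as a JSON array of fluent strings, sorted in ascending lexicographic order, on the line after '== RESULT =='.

Compute (G \ add) ∪ pre:
  G ∩ del = {}  (empty — regression defined)
  G \ add = {pkg_at(p1,portB), pkg_at(p2,whs2)} \ {pkg_at(p2,whs2)} = {pkg_at(p1,portB)}
  ∪ pre   = {pkg_at(p1,portB)} ∪ {in(p2,t1), truck_at(t1,whs2)}
          = {in(p2,t1), pkg_at(p1,portB), truck_at(t1,whs2)}

== RESULT ==
["in(p2,t1)", "pkg_at(p1,portB)", "truck_at(t1,whs2)"]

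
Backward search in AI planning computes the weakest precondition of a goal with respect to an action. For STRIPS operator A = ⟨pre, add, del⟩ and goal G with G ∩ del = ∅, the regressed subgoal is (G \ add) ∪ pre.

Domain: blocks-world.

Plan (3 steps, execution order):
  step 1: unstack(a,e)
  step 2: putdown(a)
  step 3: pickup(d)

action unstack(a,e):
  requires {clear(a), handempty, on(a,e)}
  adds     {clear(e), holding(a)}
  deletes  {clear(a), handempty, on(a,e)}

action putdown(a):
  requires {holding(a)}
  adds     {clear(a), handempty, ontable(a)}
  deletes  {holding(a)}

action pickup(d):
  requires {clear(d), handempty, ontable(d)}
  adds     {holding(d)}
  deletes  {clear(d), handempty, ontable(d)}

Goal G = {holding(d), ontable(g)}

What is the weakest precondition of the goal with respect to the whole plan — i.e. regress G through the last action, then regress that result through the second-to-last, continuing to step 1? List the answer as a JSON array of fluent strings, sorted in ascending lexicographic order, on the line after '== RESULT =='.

Regress step by step:
  through step 3 (pickup(d)): drop {holding(d)}, keep {ontable(g)}, require {clear(d), handempty, ontable(d)}
    → {clear(d), handempty, ontable(d), ontable(g)}
  through step 2 (putdown(a)): drop {handempty}, keep {clear(d), ontable(d), ontable(g)}, require {holding(a)}
    → {clear(d), holding(a), ontable(d), ontable(g)}
  through step 1 (unstack(a,e)): drop {holding(a)}, keep {clear(d), ontable(d), ontable(g)}, require {clear(a), handempty, on(a,e)}
    → {clear(a), clear(d), handempty, on(a,e), ontable(d), ontable(g)}

== RESULT ==
["clear(a)", "clear(d)", "handempty", "on(a,e)", "ontable(d)", "ontable(g)"]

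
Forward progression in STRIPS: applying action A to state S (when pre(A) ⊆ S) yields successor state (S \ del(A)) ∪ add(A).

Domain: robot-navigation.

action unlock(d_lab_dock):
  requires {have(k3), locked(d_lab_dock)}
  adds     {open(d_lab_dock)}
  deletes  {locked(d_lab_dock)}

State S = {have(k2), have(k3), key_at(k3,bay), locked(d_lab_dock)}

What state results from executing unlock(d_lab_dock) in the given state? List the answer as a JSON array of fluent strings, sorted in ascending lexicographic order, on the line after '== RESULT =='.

Progress:
  pre ⊆ S: {have(k3), locked(d_lab_dock)} ⊆ S  — applicable
  S \ del = {have(k2), have(k3), key_at(k3,bay)}
  ∪ add   = {have(k2), have(k3), key_at(k3,bay), open(d_lab_dock)}

== RESULT ==
["have(k2)", "have(k3)", "key_at(k3,bay)", "open(d_lab_dock)"]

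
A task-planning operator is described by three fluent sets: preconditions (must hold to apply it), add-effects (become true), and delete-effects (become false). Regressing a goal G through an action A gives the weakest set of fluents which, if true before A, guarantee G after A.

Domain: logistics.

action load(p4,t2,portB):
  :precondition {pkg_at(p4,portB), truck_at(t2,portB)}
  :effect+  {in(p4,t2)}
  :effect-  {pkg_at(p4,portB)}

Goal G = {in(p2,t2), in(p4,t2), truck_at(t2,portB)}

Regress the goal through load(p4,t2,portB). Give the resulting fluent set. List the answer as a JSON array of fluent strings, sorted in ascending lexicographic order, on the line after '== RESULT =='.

Compute (G \ add) ∪ pre:
  G ∩ del = {}  (empty — regression defined)
  G \ add = {in(p2,t2), in(p4,t2), truck_at(t2,portB)} \ {in(p4,t2)} = {in(p2,t2), truck_at(t2,portB)}
  ∪ pre   = {in(p2,t2), truck_at(t2,portB)} ∪ {pkg_at(p4,portB), truck_at(t2,portB)}
          = {in(p2,t2), pkg_at(p4,portB), truck_at(t2,portB)}

== RESULT ==
["in(p2,t2)", "pkg_at(p4,portB)", "truck_at(t2,portB)"]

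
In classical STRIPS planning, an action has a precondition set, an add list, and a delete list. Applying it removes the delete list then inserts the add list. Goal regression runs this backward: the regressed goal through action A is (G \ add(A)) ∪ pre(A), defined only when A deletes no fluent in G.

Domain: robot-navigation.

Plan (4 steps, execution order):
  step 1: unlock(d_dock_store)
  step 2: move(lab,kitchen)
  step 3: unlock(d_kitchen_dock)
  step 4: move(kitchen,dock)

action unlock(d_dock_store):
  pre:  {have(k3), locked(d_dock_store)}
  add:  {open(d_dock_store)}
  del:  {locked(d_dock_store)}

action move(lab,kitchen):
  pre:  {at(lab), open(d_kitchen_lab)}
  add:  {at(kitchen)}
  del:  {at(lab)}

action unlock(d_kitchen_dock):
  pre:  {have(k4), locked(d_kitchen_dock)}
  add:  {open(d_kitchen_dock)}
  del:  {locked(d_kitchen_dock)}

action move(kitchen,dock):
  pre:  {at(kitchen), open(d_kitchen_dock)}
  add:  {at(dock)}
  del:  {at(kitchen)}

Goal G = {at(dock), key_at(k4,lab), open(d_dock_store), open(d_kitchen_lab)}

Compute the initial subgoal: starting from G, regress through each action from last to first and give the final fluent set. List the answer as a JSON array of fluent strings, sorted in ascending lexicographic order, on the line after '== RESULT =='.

Work backward from the goal:
  through step 4 (move(kitchen,dock)): drop {at(dock)}, keep {key_at(k4,lab), open(d_dock_store), open(d_kitchen_lab)}, require {at(kitchen), open(d_kitchen_dock)}
    → {at(kitchen), key_at(k4,lab), open(d_dock_store), open(d_kitchen_dock), open(d_kitchen_lab)}
  through step 3 (unlock(d_kitchen_dock)): drop {open(d_kitchen_dock)}, keep {at(kitchen), key_at(k4,lab), open(d_dock_store), open(d_kitchen_lab)}, require {have(k4), locked(d_kitchen_dock)}
    → {at(kitchen), have(k4), key_at(k4,lab), locked(d_kitchen_dock), open(d_dock_store), open(d_kitchen_lab)}
  through step 2 (move(lab,kitchen)): drop {at(kitchen)}, keep {have(k4), key_at(k4,lab), locked(d_kitchen_dock), open(d_dock_store), open(d_kitchen_lab)}, require {at(lab), open(d_kitchen_lab)}
    → {at(lab), have(k4), key_at(k4,lab), locked(d_kitchen_dock), open(d_dock_store), open(d_kitchen_lab)}
  through step 1 (unlock(d_dock_store)): drop {open(d_dock_store)}, keep {at(lab), have(k4), key_at(k4,lab), locked(d_kitchen_dock), open(d_kitchen_lab)}, require {have(k3), locked(d_dock_store)}
    → {at(lab), have(k3), have(k4), key_at(k4,lab), locked(d_dock_store), locked(d_kitchen_dock), open(d_kitchen_lab)}

== RESULT ==
["at(lab)", "have(k3)", "have(k4)", "key_at(k4,lab)", "locked(d_dock_store)", "locked(d_kitchen_dock)", "open(d_kitchen_lab)"]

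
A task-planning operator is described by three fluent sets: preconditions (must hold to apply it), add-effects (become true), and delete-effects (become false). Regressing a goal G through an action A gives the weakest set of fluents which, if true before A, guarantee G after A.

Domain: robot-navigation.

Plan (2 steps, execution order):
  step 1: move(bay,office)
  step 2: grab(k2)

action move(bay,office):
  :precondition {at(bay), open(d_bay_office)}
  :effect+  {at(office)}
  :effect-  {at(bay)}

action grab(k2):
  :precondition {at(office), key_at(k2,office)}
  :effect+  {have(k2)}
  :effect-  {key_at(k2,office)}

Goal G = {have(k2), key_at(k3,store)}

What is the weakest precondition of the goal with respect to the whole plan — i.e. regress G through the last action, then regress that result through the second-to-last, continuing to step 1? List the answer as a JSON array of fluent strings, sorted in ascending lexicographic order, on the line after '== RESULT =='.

Regress step by step:
  through step 2 (grab(k2)): drop {have(k2)}, keep {key_at(k3,store)}, require {at(office), key_at(k2,office)}
    → {at(office), key_at(k2,office), key_at(k3,store)}
  through step 1 (move(bay,office)): drop {at(office)}, keep {key_at(k2,office), key_at(k3,store)}, require {at(bay), open(d_bay_office)}
    → {at(bay), key_at(k2,office), key_at(k3,store), open(d_bay_office)}

== RESULT ==
["at(bay)", "key_at(k2,office)", "key_at(k3,store)", "open(d_bay_office)"]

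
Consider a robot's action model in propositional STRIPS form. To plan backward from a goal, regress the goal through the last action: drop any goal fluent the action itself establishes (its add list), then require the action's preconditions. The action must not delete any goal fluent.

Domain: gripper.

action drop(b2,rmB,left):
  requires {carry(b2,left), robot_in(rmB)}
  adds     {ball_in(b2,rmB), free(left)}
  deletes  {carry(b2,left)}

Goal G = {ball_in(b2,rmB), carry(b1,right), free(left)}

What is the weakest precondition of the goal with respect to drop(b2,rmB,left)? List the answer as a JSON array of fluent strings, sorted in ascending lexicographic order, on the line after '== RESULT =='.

Compute (G \ add) ∪ pre:
  G ∩ del = {}  (empty — regression defined)
  G \ add = {ball_in(b2,rmB), carry(b1,right), free(left)} \ {ball_in(b2,rmB), free(left)} = {carry(b1,right)}
  ∪ pre   = {carry(b1,right)} ∪ {carry(b2,left), robot_in(rmB)}
          = {carry(b1,right), carry(b2,left), robot_in(rmB)}

== RESULT ==
["carry(b1,right)", "carry(b2,left)", "robot_in(rmB)"]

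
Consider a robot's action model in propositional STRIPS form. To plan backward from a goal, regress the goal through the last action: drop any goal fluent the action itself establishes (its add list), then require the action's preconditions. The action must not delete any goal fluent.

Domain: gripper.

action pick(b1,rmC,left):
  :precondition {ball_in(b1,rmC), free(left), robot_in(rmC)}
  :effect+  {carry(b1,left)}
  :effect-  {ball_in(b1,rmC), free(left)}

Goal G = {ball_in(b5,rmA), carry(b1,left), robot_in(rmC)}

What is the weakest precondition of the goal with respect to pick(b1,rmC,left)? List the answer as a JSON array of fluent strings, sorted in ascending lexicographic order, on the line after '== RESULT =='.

Compute (G \ add) ∪ pre:
  G ∩ del = {}  (empty — regression defined)
  G \ add = {ball_in(b5,rmA), carry(b1,left), robot_in(rmC)} \ {carry(b1,left)} = {ball_in(b5,rmA), robot_in(rmC)}
  ∪ pre   = {ball_in(b5,rmA), robot_in(rmC)} ∪ {ball_in(b1,rmC), free(left), robot_in(rmC)}
          = {ball_in(b1,rmC), ball_in(b5,rmA), free(left), robot_in(rmC)}

== RESULT ==
["ball_in(b1,rmC)", "ball_in(b5,rmA)", "free(left)", "robot_in(rmC)"]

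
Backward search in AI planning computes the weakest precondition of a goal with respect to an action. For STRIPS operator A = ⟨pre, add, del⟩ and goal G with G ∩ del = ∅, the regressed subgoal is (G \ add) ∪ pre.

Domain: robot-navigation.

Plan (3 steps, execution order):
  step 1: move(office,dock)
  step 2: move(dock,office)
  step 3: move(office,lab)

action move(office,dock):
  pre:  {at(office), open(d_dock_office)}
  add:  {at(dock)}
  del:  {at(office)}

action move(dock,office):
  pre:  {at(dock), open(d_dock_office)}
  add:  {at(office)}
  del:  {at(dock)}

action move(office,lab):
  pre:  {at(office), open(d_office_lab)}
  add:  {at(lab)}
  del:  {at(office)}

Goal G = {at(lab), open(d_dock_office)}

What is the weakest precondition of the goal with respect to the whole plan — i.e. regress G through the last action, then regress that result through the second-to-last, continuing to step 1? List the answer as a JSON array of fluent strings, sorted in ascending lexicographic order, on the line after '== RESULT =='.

Work backward from the goal:
  through step 3 (move(office,lab)): drop {at(lab)}, keep {open(d_dock_office)}, require {at(office), open(d_office_lab)}
    → {at(office), open(d_dock_office), open(d_office_lab)}
  through step 2 (move(dock,office)): drop {at(office)}, keep {open(d_dock_office), open(d_office_lab)}, require {at(dock), open(d_dock_office)}
    → {at(dock), open(d_dock_office), open(d_office_lab)}
  through step 1 (move(office,dock)): drop {at(dock)}, keep {open(d_dock_office), open(d_office_lab)}, require {at(office), open(d_dock_office)}
    → {at(office), open(d_dock_office), open(d_office_lab)}

== RESULT ==
["at(office)", "open(d_dock_office)", "open(d_office_lab)"]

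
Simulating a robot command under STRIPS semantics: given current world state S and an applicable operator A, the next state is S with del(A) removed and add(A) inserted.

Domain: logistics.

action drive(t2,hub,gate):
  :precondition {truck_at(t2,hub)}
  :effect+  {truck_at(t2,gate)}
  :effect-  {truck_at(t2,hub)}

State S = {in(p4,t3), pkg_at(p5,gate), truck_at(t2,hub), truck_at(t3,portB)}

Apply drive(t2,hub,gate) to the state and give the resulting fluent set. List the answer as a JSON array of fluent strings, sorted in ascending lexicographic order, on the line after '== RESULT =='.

Progress:
  pre ⊆ S: {truck_at(t2,hub)} ⊆ S  — applicable
  S \ del = {in(p4,t3), pkg_at(p5,gate), truck_at(t3,portB)}
  ∪ add   = {in(p4,t3), pkg_at(p5,gate), truck_at(t2,gate), truck_at(t3,portB)}

== RESULT ==
["in(p4,t3)", "pkg_at(p5,gate)", "truck_at(t2,gate)", "truck_at(t3,portB)"]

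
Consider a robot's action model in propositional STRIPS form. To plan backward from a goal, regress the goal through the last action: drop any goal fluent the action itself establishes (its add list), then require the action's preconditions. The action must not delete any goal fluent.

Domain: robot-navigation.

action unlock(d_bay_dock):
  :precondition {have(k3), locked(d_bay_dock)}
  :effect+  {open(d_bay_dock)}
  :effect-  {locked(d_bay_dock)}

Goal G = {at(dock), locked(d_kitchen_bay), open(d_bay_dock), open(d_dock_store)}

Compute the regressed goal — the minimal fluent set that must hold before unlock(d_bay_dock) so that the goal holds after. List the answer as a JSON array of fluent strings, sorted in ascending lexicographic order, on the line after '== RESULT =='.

Compute (G \ add) ∪ pre:
  G ∩ del = {}  (empty — regression defined)
  G \ add = {at(dock), locked(d_kitchen_bay), open(d_bay_dock), open(d_dock_store)} \ {open(d_bay_dock)} = {at(dock), locked(d_kitchen_bay), open(d_dock_store)}
  ∪ pre   = {at(dock), locked(d_kitchen_bay), open(d_dock_store)} ∪ {have(k3), locked(d_bay_dock)}
          = {at(dock), have(k3), locked(d_bay_dock), locked(d_kitchen_bay), open(d_dock_store)}

== RESULT ==
["at(dock)", "have(k3)", "locked(d_bay_dock)", "locked(d_kitchen_bay)", "open(d_dock_store)"]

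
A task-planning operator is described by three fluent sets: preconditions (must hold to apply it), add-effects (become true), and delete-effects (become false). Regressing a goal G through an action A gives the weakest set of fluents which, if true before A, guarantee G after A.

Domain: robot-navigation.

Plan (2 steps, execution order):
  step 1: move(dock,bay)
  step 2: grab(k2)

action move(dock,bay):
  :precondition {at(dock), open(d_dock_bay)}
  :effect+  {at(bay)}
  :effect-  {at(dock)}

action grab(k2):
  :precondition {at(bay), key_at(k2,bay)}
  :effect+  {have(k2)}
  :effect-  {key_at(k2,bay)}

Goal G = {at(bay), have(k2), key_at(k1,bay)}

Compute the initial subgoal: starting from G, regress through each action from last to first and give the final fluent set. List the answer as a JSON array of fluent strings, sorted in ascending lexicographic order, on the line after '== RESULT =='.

Work backward from the goal:
  through step 2 (grab(k2)): drop {have(k2)}, keep {at(bay), key_at(k1,bay)}, require {at(bay), key_at(k2,bay)}
    → {at(bay), key_at(k1,bay), key_at(k2,bay)}
  through step 1 (move(dock,bay)): drop {at(bay)}, keep {key_at(k1,bay), key_at(k2,bay)}, require {at(dock), open(d_dock_bay)}
    → {at(dock), key_at(k1,bay), key_at(k2,bay), open(d_dock_bay)}

== RESULT ==
["at(dock)", "key_at(k1,bay)", "key_at(k2,bay)", "open(d_dock_bay)"]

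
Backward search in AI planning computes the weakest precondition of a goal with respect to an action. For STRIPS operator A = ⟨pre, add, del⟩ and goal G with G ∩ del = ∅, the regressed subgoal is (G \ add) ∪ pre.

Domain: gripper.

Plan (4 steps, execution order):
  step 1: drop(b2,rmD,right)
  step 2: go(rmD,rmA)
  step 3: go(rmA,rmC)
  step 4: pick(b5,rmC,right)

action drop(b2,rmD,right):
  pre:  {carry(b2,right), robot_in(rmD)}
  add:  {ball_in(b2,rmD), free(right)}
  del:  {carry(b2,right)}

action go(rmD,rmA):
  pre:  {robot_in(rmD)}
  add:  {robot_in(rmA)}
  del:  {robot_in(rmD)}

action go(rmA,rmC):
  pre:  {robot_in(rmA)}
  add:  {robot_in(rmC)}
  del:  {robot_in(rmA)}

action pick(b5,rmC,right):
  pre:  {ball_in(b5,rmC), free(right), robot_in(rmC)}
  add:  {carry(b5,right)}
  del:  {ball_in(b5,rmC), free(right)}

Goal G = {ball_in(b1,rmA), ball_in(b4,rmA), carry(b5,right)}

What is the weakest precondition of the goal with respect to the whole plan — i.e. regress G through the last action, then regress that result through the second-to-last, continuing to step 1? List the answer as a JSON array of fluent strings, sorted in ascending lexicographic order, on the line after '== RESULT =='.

Work backward from the goal:
  through step 4 (pick(b5,rmC,right)): drop {carry(b5,right)}, keep {ball_in(b1,rmA), ball_in(b4,rmA)}, require {ball_in(b5,rmC), free(right), robot_in(rmC)}
    → {ball_in(b1,rmA), ball_in(b4,rmA), ball_in(b5,rmC), free(right), robot_in(rmC)}
  through step 3 (go(rmA,rmC)): drop {robot_in(rmC)}, keep {ball_in(b1,rmA), ball_in(b4,rmA), ball_in(b5,rmC), free(right)}, require {robot_in(rmA)}
    → {ball_in(b1,rmA), ball_in(b4,rmA), ball_in(b5,rmC), free(right), robot_in(rmA)}
  through step 2 (go(rmD,rmA)): drop {robot_in(rmA)}, keep {ball_in(b1,rmA), ball_in(b4,rmA), ball_in(b5,rmC), free(right)}, require {robot_in(rmD)}
    → {ball_in(b1,rmA), ball_in(b4,rmA), ball_in(b5,rmC), free(right), robot_in(rmD)}
  through step 1 (drop(b2,rmD,right)): drop {free(right)}, keep {ball_in(b1,rmA), ball_in(b4,rmA), ball_in(b5,rmC), robot_in(rmD)}, require {carry(b2,right), robot_in(rmD)}
    → {ball_in(b1,rmA), ball_in(b4,rmA), ball_in(b5,rmC), carry(b2,right), robot_in(rmD)}

== RESULT ==
["ball_in(b1,rmA)", "ball_in(b4,rmA)", "ball_in(b5,rmC)", "carry(b2,right)", "robot_in(rmD)"]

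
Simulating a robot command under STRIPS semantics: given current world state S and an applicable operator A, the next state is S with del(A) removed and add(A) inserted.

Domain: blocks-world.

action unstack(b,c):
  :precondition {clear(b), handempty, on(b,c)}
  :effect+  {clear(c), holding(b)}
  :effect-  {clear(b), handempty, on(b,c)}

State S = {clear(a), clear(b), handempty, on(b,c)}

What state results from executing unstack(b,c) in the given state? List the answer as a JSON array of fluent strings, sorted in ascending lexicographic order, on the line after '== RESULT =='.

Compute (S \ del) ∪ add:
  pre ⊆ S: {clear(b), handempty, on(b,c)} ⊆ S  — applicable
  S \ del = {clear(a)}
  ∪ add   = {clear(a), clear(c), holding(b)}

== RESULT ==
["clear(a)", "clear(c)", "holding(b)"]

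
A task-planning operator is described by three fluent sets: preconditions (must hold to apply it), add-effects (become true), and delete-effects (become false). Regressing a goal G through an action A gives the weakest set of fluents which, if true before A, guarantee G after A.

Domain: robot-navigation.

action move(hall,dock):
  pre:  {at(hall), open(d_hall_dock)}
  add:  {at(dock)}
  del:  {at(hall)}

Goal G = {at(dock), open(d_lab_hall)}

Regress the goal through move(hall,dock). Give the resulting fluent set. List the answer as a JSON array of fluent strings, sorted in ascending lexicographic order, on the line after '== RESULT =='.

Regress:
  G ∩ del = {}  (empty — regression defined)
  G \ add = {at(dock), open(d_lab_hall)} \ {at(dock)} = {open(d_lab_hall)}
  ∪ pre   = {open(d_lab_hall)} ∪ {at(hall), open(d_hall_dock)}
          = {at(hall), open(d_hall_dock), open(d_lab_hall)}

== RESULT ==
["at(hall)", "open(d_hall_dock)", "open(d_lab_hall)"]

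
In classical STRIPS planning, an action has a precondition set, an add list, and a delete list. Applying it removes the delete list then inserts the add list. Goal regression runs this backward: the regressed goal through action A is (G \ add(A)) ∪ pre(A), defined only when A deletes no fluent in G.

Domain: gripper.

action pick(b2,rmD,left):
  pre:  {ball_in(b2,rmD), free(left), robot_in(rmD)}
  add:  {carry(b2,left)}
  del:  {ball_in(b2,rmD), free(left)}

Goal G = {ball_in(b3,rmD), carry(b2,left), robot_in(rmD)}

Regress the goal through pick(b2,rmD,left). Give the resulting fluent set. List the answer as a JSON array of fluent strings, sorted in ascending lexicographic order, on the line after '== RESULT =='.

Regress:
  G ∩ del = {}  (empty — regression defined)
  G \ add = {ball_in(b3,rmD), carry(b2,left), robot_in(rmD)} \ {carry(b2,left)} = {ball_in(b3,rmD), robot_in(rmD)}
  ∪ pre   = {ball_in(b3,rmD), robot_in(rmD)} ∪ {ball_in(b2,rmD), free(left), robot_in(rmD)}
          = {ball_in(b2,rmD), ball_in(b3,rmD), free(left), robot_in(rmD)}

== RESULT ==
["ball_in(b2,rmD)", "ball_in(b3,rmD)", "free(left)", "robot_in(rmD)"]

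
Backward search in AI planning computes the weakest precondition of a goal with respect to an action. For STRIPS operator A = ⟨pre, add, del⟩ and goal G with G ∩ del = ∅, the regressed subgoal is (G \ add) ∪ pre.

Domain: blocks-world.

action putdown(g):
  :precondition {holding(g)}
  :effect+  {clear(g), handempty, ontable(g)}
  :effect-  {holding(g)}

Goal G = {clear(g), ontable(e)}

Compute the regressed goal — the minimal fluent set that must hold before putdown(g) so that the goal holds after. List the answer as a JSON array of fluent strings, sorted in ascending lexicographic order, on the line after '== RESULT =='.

Compute (G \ add) ∪ pre:
  G ∩ del = {}  (empty — regression defined)
  G \ add = {clear(g), ontable(e)} \ {clear(g), handempty, ontable(g)} = {ontable(e)}
  ∪ pre   = {ontable(e)} ∪ {holding(g)}
          = {holding(g), ontable(e)}

== RESULT ==
["holding(g)", "ontable(e)"]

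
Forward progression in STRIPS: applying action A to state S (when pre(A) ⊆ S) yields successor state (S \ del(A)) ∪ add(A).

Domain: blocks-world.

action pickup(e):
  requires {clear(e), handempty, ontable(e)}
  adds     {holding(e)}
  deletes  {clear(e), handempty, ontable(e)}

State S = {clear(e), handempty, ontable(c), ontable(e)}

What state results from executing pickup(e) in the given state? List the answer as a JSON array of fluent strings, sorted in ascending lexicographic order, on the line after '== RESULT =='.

Progress:
  pre ⊆ S: {clear(e), handempty, ontable(e)} ⊆ S  — applicable
  S \ del = {ontable(c)}
  ∪ add   = {holding(e), ontable(c)}

== RESULT ==
["holding(e)", "ontable(c)"]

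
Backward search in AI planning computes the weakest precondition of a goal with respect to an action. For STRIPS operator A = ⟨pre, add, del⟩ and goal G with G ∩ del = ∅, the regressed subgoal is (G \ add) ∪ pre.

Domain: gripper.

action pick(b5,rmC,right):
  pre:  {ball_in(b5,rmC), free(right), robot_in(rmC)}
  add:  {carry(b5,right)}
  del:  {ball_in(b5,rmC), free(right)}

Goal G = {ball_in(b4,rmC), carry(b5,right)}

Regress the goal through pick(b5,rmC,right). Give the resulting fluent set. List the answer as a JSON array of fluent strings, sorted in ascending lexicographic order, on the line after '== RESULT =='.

Compute (G \ add) ∪ pre:
  G ∩ del = {}  (empty — regression defined)
  G \ add = {ball_in(b4,rmC), carry(b5,right)} \ {carry(b5,right)} = {ball_in(b4,rmC)}
  ∪ pre   = {ball_in(b4,rmC)} ∪ {ball_in(b5,rmC), free(right), robot_in(rmC)}
          = {ball_in(b4,rmC), ball_in(b5,rmC), free(right), robot_in(rmC)}

== RESULT ==
["ball_in(b4,rmC)", "ball_in(b5,rmC)", "free(right)", "robot_in(rmC)"]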